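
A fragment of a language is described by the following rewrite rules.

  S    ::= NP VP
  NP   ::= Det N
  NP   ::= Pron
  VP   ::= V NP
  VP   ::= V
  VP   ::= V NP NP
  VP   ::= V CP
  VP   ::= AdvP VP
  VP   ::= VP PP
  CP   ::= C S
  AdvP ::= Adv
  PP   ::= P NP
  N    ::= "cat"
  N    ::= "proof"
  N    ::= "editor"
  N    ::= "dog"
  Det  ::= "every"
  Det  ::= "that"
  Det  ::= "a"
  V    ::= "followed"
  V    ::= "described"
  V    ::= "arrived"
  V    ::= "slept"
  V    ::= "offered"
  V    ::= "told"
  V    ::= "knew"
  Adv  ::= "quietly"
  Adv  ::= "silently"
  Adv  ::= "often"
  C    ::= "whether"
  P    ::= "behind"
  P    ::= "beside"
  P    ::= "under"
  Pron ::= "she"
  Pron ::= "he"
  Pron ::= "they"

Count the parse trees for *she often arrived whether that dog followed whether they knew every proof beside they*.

Two of the 4 distinct bracketings:
[S [NP [Pron she]] [VP [AdvP [Adv often]] [VP [V arrived] [CP [C whether] [S [NP [Det that] [N dog]] [VP [V followed] [CP [C whether] [S [NP [Pron they]] [VP [VP [V knew] [NP [Det every] [N proof]]] [PP [P beside] [NP [Pron they]]]]]]]]]]]]
[S [NP [Pron she]] [VP [AdvP [Adv often]] [VP [V arrived] [CP [C whether] [S [NP [Det that] [N dog]] [VP [VP [V followed] [CP [C whether] [S [NP [Pron they]] [VP [V knew] [NP [Det every] [N proof]]]]]] [PP [P beside] [NP [Pron they]]]]]]]]]
The trees differ in how a recursive rule is bracketed over the same span.

4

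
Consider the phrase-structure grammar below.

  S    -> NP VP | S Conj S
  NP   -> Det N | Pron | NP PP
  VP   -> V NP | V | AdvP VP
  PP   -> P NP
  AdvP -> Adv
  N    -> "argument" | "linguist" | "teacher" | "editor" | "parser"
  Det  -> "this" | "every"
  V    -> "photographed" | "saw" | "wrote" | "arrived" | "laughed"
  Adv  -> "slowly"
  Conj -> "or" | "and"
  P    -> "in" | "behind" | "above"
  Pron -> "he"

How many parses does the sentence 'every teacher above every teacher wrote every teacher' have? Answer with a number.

1

[S [NP [NP [Det every] [N teacher]] [PP [P above] [NP [Det every] [N teacher]]]] [VP [V wrote] [NP [Det every] [N teacher]]]]
No rule offers an alternative attachment or grouping for any span, so this is the only derivation.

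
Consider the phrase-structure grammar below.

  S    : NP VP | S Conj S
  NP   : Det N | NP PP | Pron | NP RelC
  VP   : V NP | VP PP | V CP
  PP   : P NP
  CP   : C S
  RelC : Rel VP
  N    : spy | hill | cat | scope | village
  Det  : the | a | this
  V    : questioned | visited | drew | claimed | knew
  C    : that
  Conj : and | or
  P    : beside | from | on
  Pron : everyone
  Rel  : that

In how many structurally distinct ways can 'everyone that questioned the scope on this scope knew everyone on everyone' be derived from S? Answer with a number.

6

Two of the 6 distinct bracketings:
[S [NP [NP [NP [Pron everyone]] [RelC [Rel that] [VP [V questioned] [NP [Det the] [N scope]]]]] [PP [P on] [NP [Det this] [N scope]]]] [VP [V knew] [NP [NP [Pron everyone]] [PP [P on] [NP [Pron everyone]]]]]]
[S [NP [NP [NP [Pron everyone]] [RelC [Rel that] [VP [V questioned] [NP [Det the] [N scope]]]]] [PP [P on] [NP [Det this] [N scope]]]] [VP [VP [V knew] [NP [Pron everyone]]] [PP [P on] [NP [Pron everyone]]]]]
The difference turns on whether VP → VP PP is used at the relevant span, versus an alternative expansion of VP.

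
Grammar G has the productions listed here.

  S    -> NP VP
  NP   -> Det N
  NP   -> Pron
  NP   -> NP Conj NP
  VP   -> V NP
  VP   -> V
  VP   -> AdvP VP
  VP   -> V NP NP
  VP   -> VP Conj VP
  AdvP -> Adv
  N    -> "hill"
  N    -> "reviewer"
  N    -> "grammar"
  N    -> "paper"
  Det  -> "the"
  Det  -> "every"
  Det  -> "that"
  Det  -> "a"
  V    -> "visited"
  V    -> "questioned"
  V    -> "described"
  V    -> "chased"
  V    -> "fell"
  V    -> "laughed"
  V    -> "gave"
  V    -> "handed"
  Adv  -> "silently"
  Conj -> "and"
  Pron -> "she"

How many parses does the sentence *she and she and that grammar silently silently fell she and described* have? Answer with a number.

6

Two of the 6 distinct bracketings:
[S [NP [NP [Pron she]] [Conj and] [NP [NP [Pron she]] [Conj and] [NP [Det that] [N grammar]]]] [VP [AdvP [Adv silently]] [VP [AdvP [Adv silently]] [VP [VP [V fell] [NP [Pron she]]] [Conj and] [VP [V described]]]]]]
[S [NP [NP [Pron she]] [Conj and] [NP [NP [Pron she]] [Conj and] [NP [Det that] [N grammar]]]] [VP [AdvP [Adv silently]] [VP [VP [AdvP [Adv silently]] [VP [V fell] [NP [Pron she]]]] [Conj and] [VP [V described]]]]]
The trees differ in how a recursive rule is bracketed over the same span.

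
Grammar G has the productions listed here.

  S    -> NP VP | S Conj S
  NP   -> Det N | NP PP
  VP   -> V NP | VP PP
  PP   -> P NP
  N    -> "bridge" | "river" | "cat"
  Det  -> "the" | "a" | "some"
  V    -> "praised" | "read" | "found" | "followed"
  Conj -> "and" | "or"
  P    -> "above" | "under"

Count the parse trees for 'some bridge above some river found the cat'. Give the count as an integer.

[S [NP [NP [Det some] [N bridge]] [PP [P above] [NP [Det some] [N river]]]] [VP [V found] [NP [Det the] [N cat]]]]
No rule offers an alternative attachment or grouping for any span, so this is the only derivation.

1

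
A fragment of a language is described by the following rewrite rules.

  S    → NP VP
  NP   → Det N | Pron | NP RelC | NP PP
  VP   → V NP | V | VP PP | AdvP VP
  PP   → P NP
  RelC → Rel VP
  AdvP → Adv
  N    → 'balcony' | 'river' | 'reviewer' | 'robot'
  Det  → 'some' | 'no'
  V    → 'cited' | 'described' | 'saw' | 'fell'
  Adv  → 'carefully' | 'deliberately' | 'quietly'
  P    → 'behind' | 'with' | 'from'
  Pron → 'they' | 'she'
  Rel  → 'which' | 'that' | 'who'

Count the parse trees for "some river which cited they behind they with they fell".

9

Two of the 9 distinct bracketings:
[S [NP [NP [Det some] [N river]] [RelC [Rel which] [VP [V cited] [NP [NP [Pron they]] [PP [P behind] [NP [NP [Pron they]] [PP [P with] [NP [Pron they]]]]]]]]] [VP [V fell]]]
[S [NP [NP [Det some] [N river]] [RelC [Rel which] [VP [V cited] [NP [NP [NP [Pron they]] [PP [P behind] [NP [Pron they]]]] [PP [P with] [NP [Pron they]]]]]]] [VP [V fell]]]
The trees differ in how a recursive rule is bracketed over the same span.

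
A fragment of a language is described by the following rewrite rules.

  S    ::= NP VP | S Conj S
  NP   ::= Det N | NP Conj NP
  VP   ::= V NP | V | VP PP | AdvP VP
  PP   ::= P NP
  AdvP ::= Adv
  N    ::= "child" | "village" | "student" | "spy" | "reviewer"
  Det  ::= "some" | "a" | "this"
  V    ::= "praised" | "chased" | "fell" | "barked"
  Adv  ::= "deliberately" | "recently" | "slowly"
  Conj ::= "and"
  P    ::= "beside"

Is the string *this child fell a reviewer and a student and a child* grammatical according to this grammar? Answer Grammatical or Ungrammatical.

Grammatical

S
  NP
    Det: this
    N: child
  VP
    V: fell
    NP
      NP
        Det: a
        N: reviewer
      Conj: and
      NP
        NP
          Det: a
          N: student
        Conj: and
        NP
          Det: a
          N: child
Each bracket corresponds to one application of a listed rule, so the string is derivable from S.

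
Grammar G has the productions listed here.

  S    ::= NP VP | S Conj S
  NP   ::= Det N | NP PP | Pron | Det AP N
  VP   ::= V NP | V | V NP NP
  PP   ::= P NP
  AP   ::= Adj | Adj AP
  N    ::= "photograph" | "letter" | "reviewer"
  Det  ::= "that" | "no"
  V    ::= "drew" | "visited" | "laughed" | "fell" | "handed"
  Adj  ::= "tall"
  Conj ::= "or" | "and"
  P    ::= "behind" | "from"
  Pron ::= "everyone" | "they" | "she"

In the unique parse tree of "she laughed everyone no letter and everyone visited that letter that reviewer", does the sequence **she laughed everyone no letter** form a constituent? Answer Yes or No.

Yes

[S [S [NP [Pron she]] [VP [V laughed] [NP [Pron everyone]] [NP [Det no] [N letter]]]] [Conj and] [S [NP [Pron everyone]] [VP [V visited] [NP [Det that] [N letter]] [NP [Det that] [N reviewer]]]]]
The words 'she laughed everyone no letter' are exhaustively dominated by a single S node (built by S → NP VP), so they form a constituent.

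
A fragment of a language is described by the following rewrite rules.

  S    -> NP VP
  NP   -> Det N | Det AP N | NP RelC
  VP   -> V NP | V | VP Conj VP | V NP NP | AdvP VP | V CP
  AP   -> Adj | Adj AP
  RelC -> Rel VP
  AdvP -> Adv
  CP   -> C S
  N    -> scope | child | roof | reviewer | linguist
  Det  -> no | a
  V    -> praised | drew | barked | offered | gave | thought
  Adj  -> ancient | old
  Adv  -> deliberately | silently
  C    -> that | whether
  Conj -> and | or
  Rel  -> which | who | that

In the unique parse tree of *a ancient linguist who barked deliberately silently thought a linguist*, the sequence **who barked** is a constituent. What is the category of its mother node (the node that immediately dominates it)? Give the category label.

S
  NP
    NP
      Det: a
      AP
        Adj: ancient
      N: linguist
    RelC
      Rel: who
      VP
        V: barked
  VP
    AdvP
      Adv: deliberately
    VP
      AdvP
        Adv: silently
      VP
        V: thought
        NP
          Det: a
          N: linguist
The span 'who barked' is the RelC node built by RelC → Rel VP.
Its mother is the NP built by NP → NP RelC.

NP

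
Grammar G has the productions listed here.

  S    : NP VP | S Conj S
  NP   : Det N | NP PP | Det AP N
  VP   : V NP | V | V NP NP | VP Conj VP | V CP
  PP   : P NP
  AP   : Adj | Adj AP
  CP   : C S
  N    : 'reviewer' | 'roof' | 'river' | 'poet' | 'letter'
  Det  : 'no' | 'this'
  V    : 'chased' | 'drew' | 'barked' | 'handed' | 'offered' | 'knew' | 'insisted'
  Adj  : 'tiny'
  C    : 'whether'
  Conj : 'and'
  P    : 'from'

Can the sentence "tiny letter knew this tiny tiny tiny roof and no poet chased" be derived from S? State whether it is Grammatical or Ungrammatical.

Ungrammatical

For S → NP VP, no prefix of the string parses as an NP. The alternative S rule S → S Conj S likewise has no satisfying split.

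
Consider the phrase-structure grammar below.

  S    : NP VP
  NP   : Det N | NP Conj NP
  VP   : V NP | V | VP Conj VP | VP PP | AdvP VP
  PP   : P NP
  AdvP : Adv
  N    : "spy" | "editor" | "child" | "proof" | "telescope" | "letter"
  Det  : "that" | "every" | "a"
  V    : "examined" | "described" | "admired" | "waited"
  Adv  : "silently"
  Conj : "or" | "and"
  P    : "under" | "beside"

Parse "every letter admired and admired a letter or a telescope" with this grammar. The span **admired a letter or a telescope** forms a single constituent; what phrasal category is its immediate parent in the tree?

VP

[S [NP [Det every] [N letter]] [VP [VP [V admired]] [Conj and] [VP [V admired] [NP [NP [Det a] [N letter]] [Conj or] [NP [Det a] [N telescope]]]]]]
The span 'admired a letter or a telescope' is the VP node built by VP → V NP.
Its mother is the VP built by VP → VP Conj VP.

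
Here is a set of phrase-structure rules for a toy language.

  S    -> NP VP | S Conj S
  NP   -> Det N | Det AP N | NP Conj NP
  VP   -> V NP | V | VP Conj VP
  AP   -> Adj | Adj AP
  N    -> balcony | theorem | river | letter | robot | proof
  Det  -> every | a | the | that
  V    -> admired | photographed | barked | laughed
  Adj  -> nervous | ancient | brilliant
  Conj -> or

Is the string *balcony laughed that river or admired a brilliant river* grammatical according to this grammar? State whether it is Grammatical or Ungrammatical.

Ungrammatical

For S → NP VP, no prefix of the string parses as an NP. The alternative S rule S → S Conj S likewise has no satisfying split.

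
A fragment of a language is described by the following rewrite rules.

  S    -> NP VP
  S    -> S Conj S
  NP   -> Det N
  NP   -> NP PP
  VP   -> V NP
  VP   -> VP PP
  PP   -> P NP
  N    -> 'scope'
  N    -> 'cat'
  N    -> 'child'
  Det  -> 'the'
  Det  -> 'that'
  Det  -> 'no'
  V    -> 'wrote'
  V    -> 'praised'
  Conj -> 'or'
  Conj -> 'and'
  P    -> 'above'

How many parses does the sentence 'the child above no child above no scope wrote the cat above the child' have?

4

Two of the 4 distinct bracketings:
[S [NP [NP [Det the] [N child]] [PP [P above] [NP [NP [Det no] [N child]] [PP [P above] [NP [Det no] [N scope]]]]]] [VP [V wrote] [NP [NP [Det the] [N cat]] [PP [P above] [NP [Det the] [N child]]]]]]
[S [NP [NP [Det the] [N child]] [PP [P above] [NP [NP [Det no] [N child]] [PP [P above] [NP [Det no] [N scope]]]]]] [VP [VP [V wrote] [NP [Det the] [N cat]]] [PP [P above] [NP [Det the] [N child]]]]]
The difference turns on whether VP → VP PP is used at the relevant span, versus an alternative expansion of VP.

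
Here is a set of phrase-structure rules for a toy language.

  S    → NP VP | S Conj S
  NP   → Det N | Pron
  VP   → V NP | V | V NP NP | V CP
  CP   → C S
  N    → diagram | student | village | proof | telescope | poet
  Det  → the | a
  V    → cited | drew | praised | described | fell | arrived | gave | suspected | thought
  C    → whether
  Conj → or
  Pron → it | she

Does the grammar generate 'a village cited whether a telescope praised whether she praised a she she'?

A Det word can never sit immediately before a Pron word in any string this grammar generates, so the substring 'a she' rules out a derivation.

Ungrammatical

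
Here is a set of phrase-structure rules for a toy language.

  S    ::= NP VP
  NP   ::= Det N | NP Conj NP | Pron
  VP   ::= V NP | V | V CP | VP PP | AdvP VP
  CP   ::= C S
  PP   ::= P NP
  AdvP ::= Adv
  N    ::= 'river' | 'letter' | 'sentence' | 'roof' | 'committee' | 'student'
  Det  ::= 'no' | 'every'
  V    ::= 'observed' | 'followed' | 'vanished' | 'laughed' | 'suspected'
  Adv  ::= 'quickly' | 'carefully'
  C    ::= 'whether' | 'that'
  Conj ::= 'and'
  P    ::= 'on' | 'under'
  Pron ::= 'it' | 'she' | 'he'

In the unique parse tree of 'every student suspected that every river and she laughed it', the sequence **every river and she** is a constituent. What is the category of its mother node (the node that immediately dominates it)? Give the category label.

S
  NP
    Det: every
    N: student
  VP
    V: suspected
    CP
      C: that
      S
        NP
          NP
            Det: every
            N: river
          Conj: and
          NP
            Pron: she
        VP
          V: laughed
          NP
            Pron: it
The span 'every river and she' is the NP node built by NP → NP Conj NP.
Its mother is the S built by S → NP VP.

S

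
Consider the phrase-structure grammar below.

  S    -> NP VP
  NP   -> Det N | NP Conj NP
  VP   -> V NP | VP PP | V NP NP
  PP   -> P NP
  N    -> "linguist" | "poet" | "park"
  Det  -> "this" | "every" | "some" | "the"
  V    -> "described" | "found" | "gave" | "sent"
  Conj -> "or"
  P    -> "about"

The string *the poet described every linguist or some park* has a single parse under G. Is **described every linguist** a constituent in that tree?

[S [NP [Det the] [N poet]] [VP [V described] [NP [NP [Det every] [N linguist]] [Conj or] [NP [Det some] [N park]]]]]
The smallest constituent containing 'described every linguist' is the VP spanning 'described every linguist or some park'; no single node in the tree dominates exactly the given words.

No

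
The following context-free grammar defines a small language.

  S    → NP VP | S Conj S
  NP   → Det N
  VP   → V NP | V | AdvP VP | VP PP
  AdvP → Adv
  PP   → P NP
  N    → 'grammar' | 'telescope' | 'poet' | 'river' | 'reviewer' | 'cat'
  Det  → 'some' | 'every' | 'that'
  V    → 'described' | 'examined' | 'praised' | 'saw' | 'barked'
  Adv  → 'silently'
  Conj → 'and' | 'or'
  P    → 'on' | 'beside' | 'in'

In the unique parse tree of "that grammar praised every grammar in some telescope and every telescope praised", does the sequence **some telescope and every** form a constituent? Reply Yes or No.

[S [S [NP [Det that] [N grammar]] [VP [VP [V praised] [NP [Det every] [N grammar]]] [PP [P in] [NP [Det some] [N telescope]]]]] [Conj and] [S [NP [Det every] [N telescope]] [VP [V praised]]]]
The smallest constituent containing 'some telescope and every' is the S spanning 'that grammar praised every grammar in some telescope and every telescope praised'; no single node in the tree dominates exactly the given words.

No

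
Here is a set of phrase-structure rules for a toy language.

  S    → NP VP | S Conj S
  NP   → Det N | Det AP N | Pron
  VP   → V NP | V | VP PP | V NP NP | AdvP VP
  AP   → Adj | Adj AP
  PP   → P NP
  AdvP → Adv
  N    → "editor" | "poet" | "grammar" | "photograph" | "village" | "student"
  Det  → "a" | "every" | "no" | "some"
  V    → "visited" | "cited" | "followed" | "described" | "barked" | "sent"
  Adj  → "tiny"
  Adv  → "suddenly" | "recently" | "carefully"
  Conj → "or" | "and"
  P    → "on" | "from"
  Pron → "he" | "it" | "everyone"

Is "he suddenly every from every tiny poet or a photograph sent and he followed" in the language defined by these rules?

Ungrammatical

An Adv word can never sit immediately before a Det word in any string this grammar generates, so the substring 'suddenly every' rules out a derivation.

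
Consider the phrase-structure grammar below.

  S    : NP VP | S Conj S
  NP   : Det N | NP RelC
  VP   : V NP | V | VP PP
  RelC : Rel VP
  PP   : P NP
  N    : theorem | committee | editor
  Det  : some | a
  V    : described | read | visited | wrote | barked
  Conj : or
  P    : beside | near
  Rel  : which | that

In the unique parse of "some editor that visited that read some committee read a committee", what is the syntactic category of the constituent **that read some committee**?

[S [NP [NP [NP [Det some] [N editor]] [RelC [Rel that] [VP [V visited]]]] [RelC [Rel that] [VP [V read] [NP [Det some] [N committee]]]]] [VP [V read] [NP [Det a] [N committee]]]]
The span 'that read some committee' is the RelC node built by RelC → Rel VP.

RelC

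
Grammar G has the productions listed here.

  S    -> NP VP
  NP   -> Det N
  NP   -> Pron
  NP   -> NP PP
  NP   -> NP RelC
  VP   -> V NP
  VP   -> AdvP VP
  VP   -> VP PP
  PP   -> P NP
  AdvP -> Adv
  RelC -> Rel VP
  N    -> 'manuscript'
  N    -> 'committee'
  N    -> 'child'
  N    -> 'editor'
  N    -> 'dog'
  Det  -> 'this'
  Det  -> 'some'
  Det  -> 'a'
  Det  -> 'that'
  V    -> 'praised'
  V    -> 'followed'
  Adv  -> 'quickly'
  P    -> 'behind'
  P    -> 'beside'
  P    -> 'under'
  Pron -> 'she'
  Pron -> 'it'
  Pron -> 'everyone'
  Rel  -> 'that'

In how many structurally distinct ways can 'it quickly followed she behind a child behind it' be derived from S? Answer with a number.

9

Two of the 9 distinct bracketings:
[S [NP [Pron it]] [VP [AdvP [Adv quickly]] [VP [V followed] [NP [NP [Pron she]] [PP [P behind] [NP [NP [Det a] [N child]] [PP [P behind] [NP [Pron it]]]]]]]]]
[S [NP [Pron it]] [VP [AdvP [Adv quickly]] [VP [V followed] [NP [NP [NP [Pron she]] [PP [P behind] [NP [Det a] [N child]]]] [PP [P behind] [NP [Pron it]]]]]]]
The trees differ in how a recursive rule is bracketed over the same span.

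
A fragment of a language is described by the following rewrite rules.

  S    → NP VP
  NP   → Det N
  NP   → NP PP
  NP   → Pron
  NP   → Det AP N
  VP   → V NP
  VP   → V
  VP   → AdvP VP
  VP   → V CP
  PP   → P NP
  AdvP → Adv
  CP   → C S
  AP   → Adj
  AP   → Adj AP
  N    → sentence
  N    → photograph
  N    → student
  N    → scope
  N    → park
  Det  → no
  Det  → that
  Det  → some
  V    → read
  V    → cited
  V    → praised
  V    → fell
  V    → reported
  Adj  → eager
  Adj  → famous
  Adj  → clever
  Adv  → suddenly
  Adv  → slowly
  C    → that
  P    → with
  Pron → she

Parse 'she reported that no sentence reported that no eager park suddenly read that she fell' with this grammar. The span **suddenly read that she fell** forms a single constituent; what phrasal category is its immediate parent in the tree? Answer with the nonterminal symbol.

S

S
  NP
    Pron: she
  VP
    V: reported
    CP
      C: that
      S
        NP
          Det: no
          N: sentence
        VP
          V: reported
          CP
            C: that
            S
              NP
                Det: no
                AP
                  Adj: eager
                N: park
              VP
                AdvP
                  Adv: suddenly
                VP
                  V: read
                  CP
                    C: that
                    S
                      NP
                        Pron: she
                      VP
                        V: fell
The span 'suddenly read that she fell' is the VP node built by VP → AdvP VP.
Its mother is the S built by S → NP VP.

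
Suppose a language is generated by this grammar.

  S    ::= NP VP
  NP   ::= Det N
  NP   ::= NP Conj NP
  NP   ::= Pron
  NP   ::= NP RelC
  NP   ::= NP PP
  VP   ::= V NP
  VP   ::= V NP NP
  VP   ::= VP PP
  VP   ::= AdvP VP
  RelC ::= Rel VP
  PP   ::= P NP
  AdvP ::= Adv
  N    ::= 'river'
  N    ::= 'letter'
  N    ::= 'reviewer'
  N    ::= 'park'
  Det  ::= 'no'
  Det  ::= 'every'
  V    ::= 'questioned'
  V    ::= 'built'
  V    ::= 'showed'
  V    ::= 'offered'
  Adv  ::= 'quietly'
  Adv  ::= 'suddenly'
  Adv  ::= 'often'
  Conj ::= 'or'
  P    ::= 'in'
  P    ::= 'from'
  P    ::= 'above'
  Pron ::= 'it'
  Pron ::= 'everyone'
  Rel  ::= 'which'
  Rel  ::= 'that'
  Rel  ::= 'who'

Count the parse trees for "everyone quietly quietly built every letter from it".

4

Two of the 4 distinct bracketings:
[S [NP [Pron everyone]] [VP [VP [AdvP [Adv quietly]] [VP [AdvP [Adv quietly]] [VP [V built] [NP [Det every] [N letter]]]]] [PP [P from] [NP [Pron it]]]]]
[S [NP [Pron everyone]] [VP [AdvP [Adv quietly]] [VP [VP [AdvP [Adv quietly]] [VP [V built] [NP [Det every] [N letter]]]] [PP [P from] [NP [Pron it]]]]]]
The trees differ in how a recursive rule is bracketed over the same span.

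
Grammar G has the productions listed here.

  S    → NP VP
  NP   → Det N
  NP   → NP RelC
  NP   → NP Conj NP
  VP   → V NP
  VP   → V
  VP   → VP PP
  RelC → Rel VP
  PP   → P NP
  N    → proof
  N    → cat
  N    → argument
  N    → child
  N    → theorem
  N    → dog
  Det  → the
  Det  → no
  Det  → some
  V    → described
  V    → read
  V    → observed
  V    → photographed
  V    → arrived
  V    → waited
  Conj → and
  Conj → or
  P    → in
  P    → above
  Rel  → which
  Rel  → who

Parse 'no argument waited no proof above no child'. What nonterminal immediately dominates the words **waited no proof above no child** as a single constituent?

VP

[S [NP [Det no] [N argument]] [VP [VP [V waited] [NP [Det no] [N proof]]] [PP [P above] [NP [Det no] [N child]]]]]
The span 'waited no proof above no child' is the VP node built by VP → VP PP.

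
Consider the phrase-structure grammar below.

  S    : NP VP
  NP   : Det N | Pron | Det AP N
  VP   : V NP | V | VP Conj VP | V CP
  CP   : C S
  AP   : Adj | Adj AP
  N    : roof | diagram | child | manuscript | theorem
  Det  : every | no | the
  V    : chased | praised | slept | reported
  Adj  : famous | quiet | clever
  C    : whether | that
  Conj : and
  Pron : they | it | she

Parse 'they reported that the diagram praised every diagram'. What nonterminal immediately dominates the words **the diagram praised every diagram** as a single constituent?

S

[S [NP [Pron they]] [VP [V reported] [CP [C that] [S [NP [Det the] [N diagram]] [VP [V praised] [NP [Det every] [N diagram]]]]]]]
The span 'the diagram praised every diagram' is the S node built by S → NP VP.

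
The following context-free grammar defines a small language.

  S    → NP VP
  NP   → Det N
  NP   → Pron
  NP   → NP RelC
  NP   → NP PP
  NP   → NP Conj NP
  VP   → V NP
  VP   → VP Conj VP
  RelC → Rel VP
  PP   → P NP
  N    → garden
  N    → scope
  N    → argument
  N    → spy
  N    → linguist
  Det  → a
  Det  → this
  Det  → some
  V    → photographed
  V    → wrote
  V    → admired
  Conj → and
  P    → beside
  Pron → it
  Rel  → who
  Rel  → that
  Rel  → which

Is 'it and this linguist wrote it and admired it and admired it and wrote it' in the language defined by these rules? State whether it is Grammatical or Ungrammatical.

Grammatical

[S [NP [NP [Pron it]] [Conj and] [NP [Det this] [N linguist]]] [VP [VP [V wrote] [NP [Pron it]]] [Conj and] [VP [VP [V admired] [NP [Pron it]]] [Conj and] [VP [VP [V admired] [NP [Pron it]]] [Conj and] [VP [V wrote] [NP [Pron it]]]]]]]
The bracketing above is licensed at every node by one of the given productions, with S at the root.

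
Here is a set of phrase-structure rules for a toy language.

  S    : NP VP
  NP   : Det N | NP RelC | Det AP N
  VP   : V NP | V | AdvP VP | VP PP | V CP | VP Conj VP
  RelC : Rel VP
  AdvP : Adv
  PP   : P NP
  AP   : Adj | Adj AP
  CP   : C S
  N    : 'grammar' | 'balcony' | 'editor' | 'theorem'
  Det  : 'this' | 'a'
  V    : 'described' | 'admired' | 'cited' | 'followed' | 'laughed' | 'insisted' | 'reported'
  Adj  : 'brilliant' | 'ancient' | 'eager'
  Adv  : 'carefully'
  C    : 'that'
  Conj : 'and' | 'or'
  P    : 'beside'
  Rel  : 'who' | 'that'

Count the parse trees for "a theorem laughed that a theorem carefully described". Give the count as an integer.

1

[S [NP [Det a] [N theorem]] [VP [V laughed] [CP [C that] [S [NP [Det a] [N theorem]] [VP [AdvP [Adv carefully]] [VP [V described]]]]]]]
No rule offers an alternative attachment or grouping for any span, so this is the only derivation.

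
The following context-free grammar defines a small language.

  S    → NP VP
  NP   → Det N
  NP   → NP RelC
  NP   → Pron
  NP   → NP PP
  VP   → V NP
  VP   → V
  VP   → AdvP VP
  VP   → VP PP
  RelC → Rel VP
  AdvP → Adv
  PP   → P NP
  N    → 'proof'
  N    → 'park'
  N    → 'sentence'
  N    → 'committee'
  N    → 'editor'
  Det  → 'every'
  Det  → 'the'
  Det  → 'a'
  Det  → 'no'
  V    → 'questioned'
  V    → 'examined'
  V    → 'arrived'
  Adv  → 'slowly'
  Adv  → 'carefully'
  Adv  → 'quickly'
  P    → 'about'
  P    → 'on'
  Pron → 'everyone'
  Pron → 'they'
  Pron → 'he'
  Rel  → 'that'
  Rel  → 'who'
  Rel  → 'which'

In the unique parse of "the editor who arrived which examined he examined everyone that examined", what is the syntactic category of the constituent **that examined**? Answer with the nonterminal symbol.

[S [NP [NP [NP [Det the] [N editor]] [RelC [Rel who] [VP [V arrived]]]] [RelC [Rel which] [VP [V examined] [NP [Pron he]]]]] [VP [V examined] [NP [NP [Pron everyone]] [RelC [Rel that] [VP [V examined]]]]]]
The span 'that examined' is the RelC node built by RelC → Rel VP.

RelC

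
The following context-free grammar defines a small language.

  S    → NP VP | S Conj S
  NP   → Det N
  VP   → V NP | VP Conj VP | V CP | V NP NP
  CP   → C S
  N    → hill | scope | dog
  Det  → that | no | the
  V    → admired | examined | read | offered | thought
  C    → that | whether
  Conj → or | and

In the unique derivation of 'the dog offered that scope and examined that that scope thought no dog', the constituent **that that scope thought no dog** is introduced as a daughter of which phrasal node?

[S [NP [Det the] [N dog]] [VP [VP [V offered] [NP [Det that] [N scope]]] [Conj and] [VP [V examined] [CP [C that] [S [NP [Det that] [N scope]] [VP [V thought] [NP [Det no] [N dog]]]]]]]]
The span 'that that scope thought no dog' is the CP node built by CP → C S.
Its mother is the VP built by VP → V CP.

VP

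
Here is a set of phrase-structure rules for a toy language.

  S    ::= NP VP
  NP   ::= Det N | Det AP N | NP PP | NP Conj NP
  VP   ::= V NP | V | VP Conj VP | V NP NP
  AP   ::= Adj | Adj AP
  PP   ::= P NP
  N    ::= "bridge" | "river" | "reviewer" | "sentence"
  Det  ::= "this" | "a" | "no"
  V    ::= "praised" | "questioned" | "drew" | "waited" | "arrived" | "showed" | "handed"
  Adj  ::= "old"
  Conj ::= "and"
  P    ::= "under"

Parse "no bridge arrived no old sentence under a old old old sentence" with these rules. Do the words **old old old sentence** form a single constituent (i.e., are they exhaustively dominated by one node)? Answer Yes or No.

[S [NP [Det no] [N bridge]] [VP [V arrived] [NP [NP [Det no] [AP [Adj old]] [N sentence]] [PP [P under] [NP [Det a] [AP [Adj old] [AP [Adj old] [AP [Adj old]]]] [N sentence]]]]]]
The smallest constituent containing 'old old old sentence' is the NP spanning 'a old old old sentence'; no single node in the tree dominates exactly the given words.

No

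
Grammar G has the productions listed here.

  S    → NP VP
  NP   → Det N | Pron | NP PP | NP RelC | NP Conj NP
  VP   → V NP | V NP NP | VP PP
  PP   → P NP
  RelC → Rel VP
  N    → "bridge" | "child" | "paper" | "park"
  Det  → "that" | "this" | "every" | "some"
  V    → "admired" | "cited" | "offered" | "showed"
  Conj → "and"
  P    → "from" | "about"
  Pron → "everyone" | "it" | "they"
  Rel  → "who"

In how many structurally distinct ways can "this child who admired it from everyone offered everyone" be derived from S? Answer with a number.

3

Two of the 3 distinct bracketings:
[S [NP [NP [NP [Det this] [N child]] [RelC [Rel who] [VP [V admired] [NP [Pron it]]]]] [PP [P from] [NP [Pron everyone]]]] [VP [V offered] [NP [Pron everyone]]]]
[S [NP [NP [Det this] [N child]] [RelC [Rel who] [VP [V admired] [NP [NP [Pron it]] [PP [P from] [NP [Pron everyone]]]]]]] [VP [V offered] [NP [Pron everyone]]]]
The trees differ in how a recursive rule is bracketed over the same span.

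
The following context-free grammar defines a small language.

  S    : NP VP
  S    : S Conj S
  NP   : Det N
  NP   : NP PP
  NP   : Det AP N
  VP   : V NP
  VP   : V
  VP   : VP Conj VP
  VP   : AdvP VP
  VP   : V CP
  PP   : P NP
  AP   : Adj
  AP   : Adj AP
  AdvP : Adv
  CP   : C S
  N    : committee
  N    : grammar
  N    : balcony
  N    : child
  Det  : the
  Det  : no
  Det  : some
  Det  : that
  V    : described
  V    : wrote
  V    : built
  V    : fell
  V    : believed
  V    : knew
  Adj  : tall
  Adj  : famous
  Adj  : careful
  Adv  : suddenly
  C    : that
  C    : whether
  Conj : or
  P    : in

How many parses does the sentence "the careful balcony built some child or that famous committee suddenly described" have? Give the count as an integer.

[S [S [NP [Det the] [AP [Adj careful]] [N balcony]] [VP [V built] [NP [Det some] [N child]]]] [Conj or] [S [NP [Det that] [AP [Adj famous]] [N committee]] [VP [AdvP [Adv suddenly]] [VP [V described]]]]]
No rule offers an alternative attachment or grouping for any span, so this is the only derivation.

1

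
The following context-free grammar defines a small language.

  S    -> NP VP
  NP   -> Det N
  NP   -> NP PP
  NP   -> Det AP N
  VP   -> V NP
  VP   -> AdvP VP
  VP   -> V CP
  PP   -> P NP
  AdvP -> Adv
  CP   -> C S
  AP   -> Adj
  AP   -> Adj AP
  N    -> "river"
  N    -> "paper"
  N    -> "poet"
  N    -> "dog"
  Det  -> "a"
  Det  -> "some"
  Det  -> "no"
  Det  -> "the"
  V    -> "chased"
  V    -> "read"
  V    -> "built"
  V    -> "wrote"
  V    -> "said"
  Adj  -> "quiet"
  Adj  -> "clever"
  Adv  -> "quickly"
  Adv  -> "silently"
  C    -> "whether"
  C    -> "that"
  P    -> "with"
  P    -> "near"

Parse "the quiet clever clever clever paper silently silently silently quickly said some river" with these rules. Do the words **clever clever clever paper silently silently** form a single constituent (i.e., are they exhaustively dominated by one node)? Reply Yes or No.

[S [NP [Det the] [AP [Adj quiet] [AP [Adj clever] [AP [Adj clever] [AP [Adj clever]]]]] [N paper]] [VP [AdvP [Adv silently]] [VP [AdvP [Adv silently]] [VP [AdvP [Adv silently]] [VP [AdvP [Adv quickly]] [VP [V said] [NP [Det some] [N river]]]]]]]]
The smallest constituent containing 'clever clever clever paper silently silently' is the S spanning 'the quiet clever clever clever paper silently silently silently quickly said some river'; no single node in the tree dominates exactly the given words.

No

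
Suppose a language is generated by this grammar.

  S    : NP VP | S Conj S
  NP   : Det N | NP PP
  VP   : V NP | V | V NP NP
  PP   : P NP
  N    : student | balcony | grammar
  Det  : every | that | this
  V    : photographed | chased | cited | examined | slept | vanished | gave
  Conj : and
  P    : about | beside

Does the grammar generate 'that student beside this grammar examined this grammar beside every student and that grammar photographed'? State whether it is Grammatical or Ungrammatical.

S
  S
    NP
      NP
        Det: that
        N: student
      PP
        P: beside
        NP
          Det: this
          N: grammar
    VP
      V: examined
      NP
        NP
          Det: this
          N: grammar
        PP
          P: beside
          NP
            Det: every
            N: student
  Conj: and
  S
    NP
      Det: that
      N: grammar
    VP
      V: photographed
Every word is introduced by a lexical rule and the phrasal rules combine the resulting categories into a single S.

Grammatical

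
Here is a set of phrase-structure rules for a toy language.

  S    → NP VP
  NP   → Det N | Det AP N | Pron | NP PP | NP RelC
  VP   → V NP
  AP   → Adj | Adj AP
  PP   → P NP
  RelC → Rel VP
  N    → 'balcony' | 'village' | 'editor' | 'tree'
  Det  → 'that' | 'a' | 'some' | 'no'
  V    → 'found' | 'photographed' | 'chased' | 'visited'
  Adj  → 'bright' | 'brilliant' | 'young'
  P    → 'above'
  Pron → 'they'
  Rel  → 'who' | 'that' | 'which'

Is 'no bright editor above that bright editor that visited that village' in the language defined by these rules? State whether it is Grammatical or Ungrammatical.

Ungrammatical

For S → NP VP, every NP-prefix leaves a non-VP remainder: after 'no bright editor' the remainder is not a VP; after 'no bright editor above that bright editor' the remainder is not a VP.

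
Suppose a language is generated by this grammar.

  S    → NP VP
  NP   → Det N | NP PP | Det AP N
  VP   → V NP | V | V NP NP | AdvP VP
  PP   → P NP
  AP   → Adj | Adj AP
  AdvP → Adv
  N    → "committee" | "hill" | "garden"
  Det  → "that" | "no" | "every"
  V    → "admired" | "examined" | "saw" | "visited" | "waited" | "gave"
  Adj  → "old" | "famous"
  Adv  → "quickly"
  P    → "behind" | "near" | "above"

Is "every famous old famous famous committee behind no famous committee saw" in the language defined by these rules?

Grammatical

[S [NP [NP [Det every] [AP [Adj famous] [AP [Adj old] [AP [Adj famous] [AP [Adj famous]]]]] [N committee]] [PP [P behind] [NP [Det no] [AP [Adj famous]] [N committee]]]] [VP [V saw]]]
Each bracket corresponds to one application of a listed rule, so the string is derivable from S.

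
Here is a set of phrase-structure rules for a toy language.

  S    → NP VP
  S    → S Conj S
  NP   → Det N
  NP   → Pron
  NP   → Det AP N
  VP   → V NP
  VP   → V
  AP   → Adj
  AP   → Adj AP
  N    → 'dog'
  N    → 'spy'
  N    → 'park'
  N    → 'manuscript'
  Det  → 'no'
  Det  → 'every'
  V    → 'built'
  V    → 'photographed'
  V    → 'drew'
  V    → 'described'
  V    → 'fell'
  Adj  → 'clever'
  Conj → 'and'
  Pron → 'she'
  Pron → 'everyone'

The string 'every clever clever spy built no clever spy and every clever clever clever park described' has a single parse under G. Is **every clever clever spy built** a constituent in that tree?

No

[S [S [NP [Det every] [AP [Adj clever] [AP [Adj clever]]] [N spy]] [VP [V built] [NP [Det no] [AP [Adj clever]] [N spy]]]] [Conj and] [S [NP [Det every] [AP [Adj clever] [AP [Adj clever] [AP [Adj clever]]]] [N park]] [VP [V described]]]]
The smallest constituent containing 'every clever clever spy built' is the S spanning 'every clever clever spy built no clever spy'; no single node in the tree dominates exactly the given words.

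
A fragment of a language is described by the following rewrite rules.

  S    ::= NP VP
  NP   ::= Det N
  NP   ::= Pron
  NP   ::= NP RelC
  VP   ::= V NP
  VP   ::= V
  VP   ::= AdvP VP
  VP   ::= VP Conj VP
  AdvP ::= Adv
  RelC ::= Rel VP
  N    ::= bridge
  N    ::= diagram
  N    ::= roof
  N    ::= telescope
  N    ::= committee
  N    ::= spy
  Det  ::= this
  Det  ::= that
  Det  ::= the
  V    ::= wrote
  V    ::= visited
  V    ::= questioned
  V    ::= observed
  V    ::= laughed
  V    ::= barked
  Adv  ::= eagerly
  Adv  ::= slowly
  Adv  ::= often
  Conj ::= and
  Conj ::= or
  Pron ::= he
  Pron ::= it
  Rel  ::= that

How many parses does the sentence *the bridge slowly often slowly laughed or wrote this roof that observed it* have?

4

Two of the 4 distinct bracketings:
[S [NP [Det the] [N bridge]] [VP [AdvP [Adv slowly]] [VP [AdvP [Adv often]] [VP [AdvP [Adv slowly]] [VP [VP [V laughed]] [Conj or] [VP [V wrote] [NP [NP [Det this] [N roof]] [RelC [Rel that] [VP [V observed] [NP [Pron it]]]]]]]]]]]
[S [NP [Det the] [N bridge]] [VP [AdvP [Adv slowly]] [VP [AdvP [Adv often]] [VP [VP [AdvP [Adv slowly]] [VP [V laughed]]] [Conj or] [VP [V wrote] [NP [NP [Det this] [N roof]] [RelC [Rel that] [VP [V observed] [NP [Pron it]]]]]]]]]]
The trees differ in how a recursive rule is bracketed over the same span.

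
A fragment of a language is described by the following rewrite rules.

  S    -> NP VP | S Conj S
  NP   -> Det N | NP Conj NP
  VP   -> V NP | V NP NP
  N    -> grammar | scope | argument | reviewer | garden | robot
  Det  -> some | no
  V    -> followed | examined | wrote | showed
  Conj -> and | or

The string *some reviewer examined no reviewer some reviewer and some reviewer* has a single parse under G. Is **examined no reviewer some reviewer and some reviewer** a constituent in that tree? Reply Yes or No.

[S [NP [Det some] [N reviewer]] [VP [V examined] [NP [Det no] [N reviewer]] [NP [NP [Det some] [N reviewer]] [Conj and] [NP [Det some] [N reviewer]]]]]
The words 'examined no reviewer some reviewer and some reviewer' are exhaustively dominated by a single VP node (built by VP → V NP NP), so they form a constituent.

Yes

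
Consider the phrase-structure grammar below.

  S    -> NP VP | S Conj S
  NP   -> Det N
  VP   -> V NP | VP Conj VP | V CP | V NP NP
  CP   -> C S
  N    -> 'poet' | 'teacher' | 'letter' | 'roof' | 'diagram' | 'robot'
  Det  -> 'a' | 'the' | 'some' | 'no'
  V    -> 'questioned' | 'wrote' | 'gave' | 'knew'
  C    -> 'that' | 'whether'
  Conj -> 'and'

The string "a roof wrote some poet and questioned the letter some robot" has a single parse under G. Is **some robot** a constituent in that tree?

[S [NP [Det a] [N roof]] [VP [VP [V wrote] [NP [Det some] [N poet]]] [Conj and] [VP [V questioned] [NP [Det the] [N letter]] [NP [Det some] [N robot]]]]]
The words 'some robot' are exhaustively dominated by a single NP node (built by NP → Det N), so they form a constituent.

Yes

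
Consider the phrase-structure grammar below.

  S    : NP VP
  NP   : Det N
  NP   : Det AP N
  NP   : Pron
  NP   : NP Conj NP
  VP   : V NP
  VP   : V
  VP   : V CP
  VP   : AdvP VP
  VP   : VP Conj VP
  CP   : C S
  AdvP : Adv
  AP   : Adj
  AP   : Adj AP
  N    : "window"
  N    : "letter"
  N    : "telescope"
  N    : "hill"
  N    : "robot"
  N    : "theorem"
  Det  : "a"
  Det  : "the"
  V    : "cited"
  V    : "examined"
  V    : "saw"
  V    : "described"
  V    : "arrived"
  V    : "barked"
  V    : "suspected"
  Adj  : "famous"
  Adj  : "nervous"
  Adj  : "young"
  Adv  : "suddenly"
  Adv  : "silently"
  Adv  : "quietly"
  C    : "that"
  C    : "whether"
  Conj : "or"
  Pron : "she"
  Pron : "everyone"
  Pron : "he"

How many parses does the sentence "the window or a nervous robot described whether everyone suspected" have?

1

[S [NP [NP [Det the] [N window]] [Conj or] [NP [Det a] [AP [Adj nervous]] [N robot]]] [VP [V described] [CP [C whether] [S [NP [Pron everyone]] [VP [V suspected]]]]]]
No rule offers an alternative attachment or grouping for any span, so this is the only derivation.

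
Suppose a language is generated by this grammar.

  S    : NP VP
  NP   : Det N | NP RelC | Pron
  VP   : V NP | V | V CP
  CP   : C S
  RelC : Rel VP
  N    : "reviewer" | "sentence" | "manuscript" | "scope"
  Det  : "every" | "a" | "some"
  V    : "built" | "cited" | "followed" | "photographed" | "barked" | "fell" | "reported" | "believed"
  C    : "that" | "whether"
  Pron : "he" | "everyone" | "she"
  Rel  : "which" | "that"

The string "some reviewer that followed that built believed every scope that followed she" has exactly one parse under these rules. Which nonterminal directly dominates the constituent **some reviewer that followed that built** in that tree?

S

S
  NP
    NP
      NP
        Det: some
        N: reviewer
      RelC
        Rel: that
        VP
          V: followed
    RelC
      Rel: that
      VP
        V: built
  VP
    V: believed
    NP
      NP
        Det: every
        N: scope
      RelC
        Rel: that
        VP
          V: followed
          NP
            Pron: she
The span 'some reviewer that followed that built' is the NP node built by NP → NP RelC.
Its mother is the S built by S → NP VP.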